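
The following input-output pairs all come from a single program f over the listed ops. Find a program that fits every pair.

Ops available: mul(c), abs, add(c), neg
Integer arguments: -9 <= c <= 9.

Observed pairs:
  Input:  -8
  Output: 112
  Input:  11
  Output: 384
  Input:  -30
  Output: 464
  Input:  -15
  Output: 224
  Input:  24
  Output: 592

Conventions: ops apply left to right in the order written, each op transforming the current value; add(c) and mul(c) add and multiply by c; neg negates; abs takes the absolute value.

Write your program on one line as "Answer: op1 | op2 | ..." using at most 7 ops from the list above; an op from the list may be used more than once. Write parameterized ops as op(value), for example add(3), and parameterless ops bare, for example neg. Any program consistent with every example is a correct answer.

add(7) | abs | add(6) | neg | mul(-2) | mul(8)

Check, running the answer program on each example:
  -8 -> -1 -> 1 -> 7 -> -7 -> 14 -> 112
  11 -> 18 -> 18 -> 24 -> -24 -> 48 -> 384
  -30 -> -23 -> 23 -> 29 -> -29 -> 58 -> 464
  -15 -> -8 -> 8 -> 14 -> -14 -> 28 -> 224
  24 -> 31 -> 31 -> 37 -> -37 -> 74 -> 592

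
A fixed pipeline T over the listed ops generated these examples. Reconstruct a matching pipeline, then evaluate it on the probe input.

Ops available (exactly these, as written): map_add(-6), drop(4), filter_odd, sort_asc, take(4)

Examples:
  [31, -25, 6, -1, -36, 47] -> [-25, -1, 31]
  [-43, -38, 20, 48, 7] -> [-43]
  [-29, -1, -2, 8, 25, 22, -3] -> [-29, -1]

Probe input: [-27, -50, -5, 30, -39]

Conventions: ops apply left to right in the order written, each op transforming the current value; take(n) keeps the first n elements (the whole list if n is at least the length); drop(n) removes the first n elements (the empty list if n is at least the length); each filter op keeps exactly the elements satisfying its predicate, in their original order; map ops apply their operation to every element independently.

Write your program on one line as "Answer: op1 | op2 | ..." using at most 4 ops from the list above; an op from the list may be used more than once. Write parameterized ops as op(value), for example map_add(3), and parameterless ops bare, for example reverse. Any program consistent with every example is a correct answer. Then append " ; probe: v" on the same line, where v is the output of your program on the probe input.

take(4) | filter_odd | sort_asc ; probe: [-27, -5]

Check, running the answer program on each example:
  [31, -25, 6, -1, -36, 47] -> [31, -25, 6, -1] -> [31, -25, -1] -> [-25, -1, 31]
  [-43, -38, 20, 48, 7] -> [-43, -38, 20, 48] -> [-43] -> [-43]
  [-29, -1, -2, 8, 25, 22, -3] -> [-29, -1, -2, 8] -> [-29, -1] -> [-29, -1]
  probe: [-27, -50, -5, 30, -39] -> [-27, -50, -5, 30] -> [-27, -5] -> [-27, -5]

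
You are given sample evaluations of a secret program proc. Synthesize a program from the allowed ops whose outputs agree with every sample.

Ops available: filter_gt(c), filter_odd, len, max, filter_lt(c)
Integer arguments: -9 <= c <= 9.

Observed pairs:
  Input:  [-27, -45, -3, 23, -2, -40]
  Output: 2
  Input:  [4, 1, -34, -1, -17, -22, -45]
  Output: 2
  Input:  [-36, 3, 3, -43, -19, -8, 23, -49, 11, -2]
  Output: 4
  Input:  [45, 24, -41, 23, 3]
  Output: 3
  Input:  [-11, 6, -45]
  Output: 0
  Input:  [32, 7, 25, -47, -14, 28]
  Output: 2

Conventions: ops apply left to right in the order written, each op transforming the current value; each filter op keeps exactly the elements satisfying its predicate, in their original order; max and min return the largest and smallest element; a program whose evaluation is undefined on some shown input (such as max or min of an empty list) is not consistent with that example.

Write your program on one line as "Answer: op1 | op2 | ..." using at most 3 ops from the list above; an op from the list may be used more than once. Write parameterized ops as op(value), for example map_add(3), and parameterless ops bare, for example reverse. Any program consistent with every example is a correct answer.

filter_odd | filter_gt(-4) | len

Check, running the answer program on each example:
  [-27, -45, -3, 23, -2, -40] -> [-27, -45, -3, 23] -> [-3, 23] -> 2
  [4, 1, -34, -1, -17, -22, -45] -> [1, -1, -17, -45] -> [1, -1] -> 2
  [-36, 3, 3, -43, -19, -8, 23, -49, 11, -2] -> [3, 3, -43, -19, 23, -49, 11] -> [3, 3, 23, 11] -> 4
  [45, 24, -41, 23, 3] -> [45, -41, 23, 3] -> [45, 23, 3] -> 3
  [-11, 6, -45] -> [-11, -45] -> [] -> 0
  [32, 7, 25, -47, -14, 28] -> [7, 25, -47] -> [7, 25] -> 2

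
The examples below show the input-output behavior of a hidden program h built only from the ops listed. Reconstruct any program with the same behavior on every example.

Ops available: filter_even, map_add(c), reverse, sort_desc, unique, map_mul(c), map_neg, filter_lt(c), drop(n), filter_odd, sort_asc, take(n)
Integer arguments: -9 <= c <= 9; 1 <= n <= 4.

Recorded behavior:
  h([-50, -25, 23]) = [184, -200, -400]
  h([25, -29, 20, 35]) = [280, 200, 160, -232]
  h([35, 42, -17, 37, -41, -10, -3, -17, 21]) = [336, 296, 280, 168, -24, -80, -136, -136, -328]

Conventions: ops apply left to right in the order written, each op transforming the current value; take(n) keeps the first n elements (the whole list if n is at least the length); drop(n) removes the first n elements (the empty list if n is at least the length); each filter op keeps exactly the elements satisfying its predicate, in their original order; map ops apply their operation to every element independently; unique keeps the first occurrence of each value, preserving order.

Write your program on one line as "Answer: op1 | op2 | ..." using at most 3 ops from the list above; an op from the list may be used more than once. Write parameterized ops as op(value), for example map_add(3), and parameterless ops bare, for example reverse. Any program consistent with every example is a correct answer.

map_mul(8) | sort_desc

Check, running the answer program on each example:
  [-50, -25, 23] -> [-400, -200, 184] -> [184, -200, -400]
  [25, -29, 20, 35] -> [200, -232, 160, 280] -> [280, 200, 160, -232]
  [35, 42, -17, 37, -41, -10, -3, -17, 21] -> [280, 336, -136, 296, -328, -80, -24, -136, 168] -> [336, 296, 280, 168, -24, -80, -136, -136, -328]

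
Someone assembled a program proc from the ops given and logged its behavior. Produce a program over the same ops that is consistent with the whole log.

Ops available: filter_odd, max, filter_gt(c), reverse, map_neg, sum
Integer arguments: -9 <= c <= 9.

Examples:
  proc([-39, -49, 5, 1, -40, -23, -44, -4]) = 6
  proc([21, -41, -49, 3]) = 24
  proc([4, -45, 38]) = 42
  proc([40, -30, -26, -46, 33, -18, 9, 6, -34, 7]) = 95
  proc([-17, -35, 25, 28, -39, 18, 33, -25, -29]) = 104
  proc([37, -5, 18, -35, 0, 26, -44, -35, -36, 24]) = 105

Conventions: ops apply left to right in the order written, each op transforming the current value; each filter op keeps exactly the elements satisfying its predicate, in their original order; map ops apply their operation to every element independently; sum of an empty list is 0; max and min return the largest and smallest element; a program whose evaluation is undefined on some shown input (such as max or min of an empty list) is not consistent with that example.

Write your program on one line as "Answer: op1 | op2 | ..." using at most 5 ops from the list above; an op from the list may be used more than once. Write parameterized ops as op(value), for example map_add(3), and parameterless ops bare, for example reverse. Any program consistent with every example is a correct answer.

reverse | filter_gt(0) | reverse | sum

Check, running the answer program on each example:
  [-39, -49, 5, 1, -40, -23, -44, -4] -> [-4, -44, -23, -40, 1, 5, -49, -39] -> [1, 5] -> [5, 1] -> 6
  [21, -41, -49, 3] -> [3, -49, -41, 21] -> [3, 21] -> [21, 3] -> 24
  [4, -45, 38] -> [38, -45, 4] -> [38, 4] -> [4, 38] -> 42
  [40, -30, -26, -46, 33, -18, 9, 6, -34, 7] -> [7, -34, 6, 9, -18, 33, -46, -26, -30, 40] -> [7, 6, 9, 33, 40] -> [40, 33, 9, 6, 7] -> 95
  [-17, -35, 25, 28, -39, 18, 33, -25, -29] -> [-29, -25, 33, 18, -39, 28, 25, -35, -17] -> [33, 18, 28, 25] -> [25, 28, 18, 33] -> 104
  [37, -5, 18, -35, 0, 26, -44, -35, -36, 24] -> [24, -36, -35, -44, 26, 0, -35, 18, -5, 37] -> [24, 26, 18, 37] -> [37, 18, 26, 24] -> 105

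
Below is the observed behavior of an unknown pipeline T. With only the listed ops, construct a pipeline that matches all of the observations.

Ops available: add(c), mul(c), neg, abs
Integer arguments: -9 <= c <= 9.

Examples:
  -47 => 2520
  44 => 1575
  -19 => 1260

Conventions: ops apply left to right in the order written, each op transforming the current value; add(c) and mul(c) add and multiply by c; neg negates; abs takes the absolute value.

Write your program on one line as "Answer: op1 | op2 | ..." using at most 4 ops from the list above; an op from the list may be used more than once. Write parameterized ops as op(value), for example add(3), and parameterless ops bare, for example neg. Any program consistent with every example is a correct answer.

add(-9) | mul(-5) | mul(9) | abs

Check, running the answer program on each example:
  -47 -> -56 -> 280 -> 2520 -> 2520
  44 -> 35 -> -175 -> -1575 -> 1575
  -19 -> -28 -> 140 -> 1260 -> 1260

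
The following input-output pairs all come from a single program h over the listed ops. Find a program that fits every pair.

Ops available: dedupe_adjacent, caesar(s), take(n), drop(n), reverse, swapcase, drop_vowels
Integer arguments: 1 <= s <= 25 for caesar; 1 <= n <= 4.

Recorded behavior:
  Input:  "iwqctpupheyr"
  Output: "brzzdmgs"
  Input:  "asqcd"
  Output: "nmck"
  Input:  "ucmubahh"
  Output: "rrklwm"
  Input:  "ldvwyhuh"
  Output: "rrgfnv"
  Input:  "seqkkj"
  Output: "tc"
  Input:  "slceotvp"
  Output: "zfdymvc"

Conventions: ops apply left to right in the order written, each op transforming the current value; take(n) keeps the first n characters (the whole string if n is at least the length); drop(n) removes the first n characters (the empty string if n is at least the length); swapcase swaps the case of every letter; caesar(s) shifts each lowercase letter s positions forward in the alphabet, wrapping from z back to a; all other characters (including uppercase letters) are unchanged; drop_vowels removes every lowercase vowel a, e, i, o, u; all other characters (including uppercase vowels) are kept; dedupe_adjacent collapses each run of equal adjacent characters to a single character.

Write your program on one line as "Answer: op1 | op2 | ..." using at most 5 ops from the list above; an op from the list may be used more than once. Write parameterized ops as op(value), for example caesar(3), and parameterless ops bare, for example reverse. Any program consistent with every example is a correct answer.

caesar(14) | reverse | caesar(22) | drop_vowels

Check, running the answer program on each example:
  "iwqctpupheyr" -> "wkeqhdidvsmf" -> "fmsvdidhqekw" -> "biorzezdmags" -> "brzzdmgs"
  "asqcd" -> "ogeqr" -> "rqego" -> "nmack" -> "nmck"
  "ucmubahh" -> "iqaipovv" -> "vvopiaqi" -> "rrklewme" -> "rrklwm"
  "ldvwyhuh" -> "zrjkmviv" -> "vivmkjrz" -> "rerigfnv" -> "rrgfnv"
  "seqkkj" -> "gseyyx" -> "xyyesg" -> "tuuaoc" -> "tc"
  "slceotvp" -> "gzqschjd" -> "djhcsqzg" -> "zfdyomvc" -> "zfdymvc"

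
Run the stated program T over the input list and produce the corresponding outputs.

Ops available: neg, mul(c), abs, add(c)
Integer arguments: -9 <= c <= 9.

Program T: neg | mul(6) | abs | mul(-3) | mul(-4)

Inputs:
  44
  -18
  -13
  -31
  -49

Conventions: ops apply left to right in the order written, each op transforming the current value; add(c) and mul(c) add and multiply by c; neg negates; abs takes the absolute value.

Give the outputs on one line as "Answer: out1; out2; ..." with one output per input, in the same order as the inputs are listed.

Execution, op by op:
  44 -> -44 -> -264 -> 264 -> -792 -> 3168
  -18 -> 18 -> 108 -> 108 -> -324 -> 1296
  -13 -> 13 -> 78 -> 78 -> -234 -> 936
  -31 -> 31 -> 186 -> 186 -> -558 -> 2232
  -49 -> 49 -> 294 -> 294 -> -882 -> 3528

3168; 1296; 936; 2232; 3528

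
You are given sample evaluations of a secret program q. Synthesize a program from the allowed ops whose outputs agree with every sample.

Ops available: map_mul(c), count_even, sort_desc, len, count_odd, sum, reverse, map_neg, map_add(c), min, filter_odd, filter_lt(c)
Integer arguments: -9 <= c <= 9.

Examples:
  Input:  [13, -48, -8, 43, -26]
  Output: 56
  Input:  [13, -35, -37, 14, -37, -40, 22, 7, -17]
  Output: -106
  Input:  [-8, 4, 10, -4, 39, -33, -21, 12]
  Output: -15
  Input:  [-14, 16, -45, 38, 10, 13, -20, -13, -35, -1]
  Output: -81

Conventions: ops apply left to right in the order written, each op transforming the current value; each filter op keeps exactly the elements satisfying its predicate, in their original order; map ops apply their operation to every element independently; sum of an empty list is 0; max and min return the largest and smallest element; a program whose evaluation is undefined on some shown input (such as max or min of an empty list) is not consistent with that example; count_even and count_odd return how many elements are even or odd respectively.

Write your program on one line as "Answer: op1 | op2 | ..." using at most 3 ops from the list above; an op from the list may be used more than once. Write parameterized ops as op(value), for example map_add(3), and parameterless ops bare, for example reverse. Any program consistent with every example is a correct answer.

filter_odd | sort_desc | sum

Check, running the answer program on each example:
  [13, -48, -8, 43, -26] -> [13, 43] -> [43, 13] -> 56
  [13, -35, -37, 14, -37, -40, 22, 7, -17] -> [13, -35, -37, -37, 7, -17] -> [13, 7, -17, -35, -37, -37] -> -106
  [-8, 4, 10, -4, 39, -33, -21, 12] -> [39, -33, -21] -> [39, -21, -33] -> -15
  [-14, 16, -45, 38, 10, 13, -20, -13, -35, -1] -> [-45, 13, -13, -35, -1] -> [13, -1, -13, -35, -45] -> -81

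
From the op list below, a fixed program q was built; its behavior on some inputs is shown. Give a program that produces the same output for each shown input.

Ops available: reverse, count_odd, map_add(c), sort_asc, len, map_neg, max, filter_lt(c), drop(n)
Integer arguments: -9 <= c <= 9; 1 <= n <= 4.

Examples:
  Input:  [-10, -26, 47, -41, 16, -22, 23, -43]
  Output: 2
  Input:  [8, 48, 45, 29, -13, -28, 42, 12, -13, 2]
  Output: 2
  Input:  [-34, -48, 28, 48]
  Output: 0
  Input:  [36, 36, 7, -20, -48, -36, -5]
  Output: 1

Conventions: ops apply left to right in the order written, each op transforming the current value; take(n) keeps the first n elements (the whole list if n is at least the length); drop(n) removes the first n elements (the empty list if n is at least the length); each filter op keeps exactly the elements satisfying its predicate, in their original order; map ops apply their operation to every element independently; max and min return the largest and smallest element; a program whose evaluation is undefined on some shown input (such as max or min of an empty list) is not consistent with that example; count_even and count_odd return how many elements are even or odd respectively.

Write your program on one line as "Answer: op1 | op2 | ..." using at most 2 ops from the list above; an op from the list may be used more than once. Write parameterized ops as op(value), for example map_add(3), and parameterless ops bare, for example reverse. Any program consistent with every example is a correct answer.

filter_lt(-3) | count_odd

Check, running the answer program on each example:
  [-10, -26, 47, -41, 16, -22, 23, -43] -> [-10, -26, -41, -22, -43] -> 2
  [8, 48, 45, 29, -13, -28, 42, 12, -13, 2] -> [-13, -28, -13] -> 2
  [-34, -48, 28, 48] -> [-34, -48] -> 0
  [36, 36, 7, -20, -48, -36, -5] -> [-20, -48, -36, -5] -> 1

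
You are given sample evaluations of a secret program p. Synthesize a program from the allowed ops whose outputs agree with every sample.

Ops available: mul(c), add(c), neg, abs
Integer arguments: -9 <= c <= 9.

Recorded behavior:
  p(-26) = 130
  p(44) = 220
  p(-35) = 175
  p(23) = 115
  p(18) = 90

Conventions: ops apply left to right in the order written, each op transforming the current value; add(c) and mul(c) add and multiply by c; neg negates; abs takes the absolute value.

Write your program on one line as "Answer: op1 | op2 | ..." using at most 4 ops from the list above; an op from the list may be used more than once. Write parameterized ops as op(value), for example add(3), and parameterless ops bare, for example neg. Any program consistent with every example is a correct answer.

mul(-5) | neg | abs

Check, running the answer program on each example:
  -26 -> 130 -> -130 -> 130
  44 -> -220 -> 220 -> 220
  -35 -> 175 -> -175 -> 175
  23 -> -115 -> 115 -> 115
  18 -> -90 -> 90 -> 90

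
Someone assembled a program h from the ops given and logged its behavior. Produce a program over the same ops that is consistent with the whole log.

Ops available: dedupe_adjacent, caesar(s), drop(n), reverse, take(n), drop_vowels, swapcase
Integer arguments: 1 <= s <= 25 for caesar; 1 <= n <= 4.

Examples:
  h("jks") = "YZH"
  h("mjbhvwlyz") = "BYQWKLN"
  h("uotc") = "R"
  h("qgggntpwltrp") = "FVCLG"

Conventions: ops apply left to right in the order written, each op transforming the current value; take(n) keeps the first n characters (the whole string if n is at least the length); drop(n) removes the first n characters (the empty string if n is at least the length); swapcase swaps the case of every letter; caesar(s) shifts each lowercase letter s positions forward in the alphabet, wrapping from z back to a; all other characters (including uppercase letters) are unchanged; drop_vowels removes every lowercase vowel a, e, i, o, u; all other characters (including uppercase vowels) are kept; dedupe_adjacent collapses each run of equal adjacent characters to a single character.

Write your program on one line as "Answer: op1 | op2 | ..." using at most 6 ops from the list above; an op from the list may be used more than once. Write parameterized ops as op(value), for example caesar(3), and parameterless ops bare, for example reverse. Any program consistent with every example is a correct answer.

drop_vowels | caesar(15) | drop_vowels | swapcase | dedupe_adjacent

Check, running the answer program on each example:
  "jks" -> "jks" -> "yzh" -> "yzh" -> "YZH" -> "YZH"
  "mjbhvwlyz" -> "mjbhvwlyz" -> "byqwklano" -> "byqwkln" -> "BYQWKLN" -> "BYQWKLN"
  "uotc" -> "tc" -> "ir" -> "r" -> "R" -> "R"
  "qgggntpwltrp" -> "qgggntpwltrp" -> "fvvvcielaige" -> "fvvvclg" -> "FVVVCLG" -> "FVCLG"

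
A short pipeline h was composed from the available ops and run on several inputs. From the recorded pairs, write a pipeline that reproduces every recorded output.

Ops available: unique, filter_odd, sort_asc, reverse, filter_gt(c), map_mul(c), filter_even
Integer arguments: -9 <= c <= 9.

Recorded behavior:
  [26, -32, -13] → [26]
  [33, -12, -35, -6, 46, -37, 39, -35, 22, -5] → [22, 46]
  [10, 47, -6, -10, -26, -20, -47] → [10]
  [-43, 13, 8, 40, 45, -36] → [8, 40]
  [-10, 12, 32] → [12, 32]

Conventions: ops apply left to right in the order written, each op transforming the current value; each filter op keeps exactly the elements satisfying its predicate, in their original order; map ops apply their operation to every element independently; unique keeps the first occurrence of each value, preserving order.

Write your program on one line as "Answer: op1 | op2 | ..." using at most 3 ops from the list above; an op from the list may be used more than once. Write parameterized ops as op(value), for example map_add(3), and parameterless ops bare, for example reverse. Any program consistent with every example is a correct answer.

sort_asc | filter_even | filter_gt(3)

Check, running the answer program on each example:
  [26, -32, -13] -> [-32, -13, 26] -> [-32, 26] -> [26]
  [33, -12, -35, -6, 46, -37, 39, -35, 22, -5] -> [-37, -35, -35, -12, -6, -5, 22, 33, 39, 46] -> [-12, -6, 22, 46] -> [22, 46]
  [10, 47, -6, -10, -26, -20, -47] -> [-47, -26, -20, -10, -6, 10, 47] -> [-26, -20, -10, -6, 10] -> [10]
  [-43, 13, 8, 40, 45, -36] -> [-43, -36, 8, 13, 40, 45] -> [-36, 8, 40] -> [8, 40]
  [-10, 12, 32] -> [-10, 12, 32] -> [-10, 12, 32] -> [12, 32]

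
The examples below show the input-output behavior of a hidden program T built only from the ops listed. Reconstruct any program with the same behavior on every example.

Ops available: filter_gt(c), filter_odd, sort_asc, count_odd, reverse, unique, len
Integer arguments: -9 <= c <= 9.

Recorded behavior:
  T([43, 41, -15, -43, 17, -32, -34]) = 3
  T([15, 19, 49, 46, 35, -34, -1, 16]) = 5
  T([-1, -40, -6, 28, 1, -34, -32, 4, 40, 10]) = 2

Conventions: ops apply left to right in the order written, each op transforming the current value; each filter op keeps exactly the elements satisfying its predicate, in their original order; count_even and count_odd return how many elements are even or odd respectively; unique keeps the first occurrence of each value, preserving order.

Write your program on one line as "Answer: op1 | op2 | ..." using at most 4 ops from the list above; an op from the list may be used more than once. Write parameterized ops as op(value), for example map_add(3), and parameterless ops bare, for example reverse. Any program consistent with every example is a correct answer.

filter_gt(-8) | filter_odd | count_odd

Check, running the answer program on each example:
  [43, 41, -15, -43, 17, -32, -34] -> [43, 41, 17] -> [43, 41, 17] -> 3
  [15, 19, 49, 46, 35, -34, -1, 16] -> [15, 19, 49, 46, 35, -1, 16] -> [15, 19, 49, 35, -1] -> 5
  [-1, -40, -6, 28, 1, -34, -32, 4, 40, 10] -> [-1, -6, 28, 1, 4, 40, 10] -> [-1, 1] -> 2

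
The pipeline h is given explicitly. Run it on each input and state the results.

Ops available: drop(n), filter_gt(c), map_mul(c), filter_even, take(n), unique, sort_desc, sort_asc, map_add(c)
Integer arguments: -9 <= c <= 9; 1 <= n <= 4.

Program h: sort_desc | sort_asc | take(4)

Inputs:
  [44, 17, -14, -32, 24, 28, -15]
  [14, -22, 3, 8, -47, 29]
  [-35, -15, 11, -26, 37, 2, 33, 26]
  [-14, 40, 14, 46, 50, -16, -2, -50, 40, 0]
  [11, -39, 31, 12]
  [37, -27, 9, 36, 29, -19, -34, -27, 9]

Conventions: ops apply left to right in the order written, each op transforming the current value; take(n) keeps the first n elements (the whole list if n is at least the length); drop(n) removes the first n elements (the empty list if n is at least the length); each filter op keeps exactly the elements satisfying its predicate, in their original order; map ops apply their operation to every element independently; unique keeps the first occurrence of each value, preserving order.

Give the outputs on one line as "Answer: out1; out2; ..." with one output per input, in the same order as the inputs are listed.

Execution, op by op:
  [44, 17, -14, -32, 24, 28, -15] -> [44, 28, 24, 17, -14, -15, -32] -> [-32, -15, -14, 17, 24, 28, 44] -> [-32, -15, -14, 17]
  [14, -22, 3, 8, -47, 29] -> [29, 14, 8, 3, -22, -47] -> [-47, -22, 3, 8, 14, 29] -> [-47, -22, 3, 8]
  [-35, -15, 11, -26, 37, 2, 33, 26] -> [37, 33, 26, 11, 2, -15, -26, -35] -> [-35, -26, -15, 2, 11, 26, 33, 37] -> [-35, -26, -15, 2]
  [-14, 40, 14, 46, 50, -16, -2, -50, 40, 0] -> [50, 46, 40, 40, 14, 0, -2, -14, -16, -50] -> [-50, -16, -14, -2, 0, 14, 40, 40, 46, 50] -> [-50, -16, -14, -2]
  [11, -39, 31, 12] -> [31, 12, 11, -39] -> [-39, 11, 12, 31] -> [-39, 11, 12, 31]
  [37, -27, 9, 36, 29, -19, -34, -27, 9] -> [37, 36, 29, 9, 9, -19, -27, -27, -34] -> [-34, -27, -27, -19, 9, 9, 29, 36, 37] -> [-34, -27, -27, -19]

[-32, -15, -14, 17]; [-47, -22, 3, 8]; [-35, -26, -15, 2]; [-50, -16, -14, -2]; [-39, 11, 12, 31]; [-34, -27, -27, -19]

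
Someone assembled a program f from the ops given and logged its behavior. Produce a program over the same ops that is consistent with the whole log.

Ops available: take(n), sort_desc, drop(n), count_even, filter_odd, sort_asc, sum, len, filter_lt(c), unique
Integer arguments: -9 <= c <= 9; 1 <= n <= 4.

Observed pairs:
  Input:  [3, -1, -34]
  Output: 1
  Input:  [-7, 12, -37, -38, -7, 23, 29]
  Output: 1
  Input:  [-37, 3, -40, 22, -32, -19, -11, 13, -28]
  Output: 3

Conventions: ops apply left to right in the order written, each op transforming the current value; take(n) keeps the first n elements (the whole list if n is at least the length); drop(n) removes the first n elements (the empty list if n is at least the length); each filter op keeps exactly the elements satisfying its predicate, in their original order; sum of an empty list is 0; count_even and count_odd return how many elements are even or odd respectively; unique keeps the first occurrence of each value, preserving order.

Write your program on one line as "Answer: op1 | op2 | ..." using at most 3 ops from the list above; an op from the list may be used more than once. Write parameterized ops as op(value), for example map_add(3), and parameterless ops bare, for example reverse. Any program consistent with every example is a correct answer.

filter_lt(7) | sort_desc | count_even

Check, running the answer program on each example:
  [3, -1, -34] -> [3, -1, -34] -> [3, -1, -34] -> 1
  [-7, 12, -37, -38, -7, 23, 29] -> [-7, -37, -38, -7] -> [-7, -7, -37, -38] -> 1
  [-37, 3, -40, 22, -32, -19, -11, 13, -28] -> [-37, 3, -40, -32, -19, -11, -28] -> [3, -11, -19, -28, -32, -37, -40] -> 3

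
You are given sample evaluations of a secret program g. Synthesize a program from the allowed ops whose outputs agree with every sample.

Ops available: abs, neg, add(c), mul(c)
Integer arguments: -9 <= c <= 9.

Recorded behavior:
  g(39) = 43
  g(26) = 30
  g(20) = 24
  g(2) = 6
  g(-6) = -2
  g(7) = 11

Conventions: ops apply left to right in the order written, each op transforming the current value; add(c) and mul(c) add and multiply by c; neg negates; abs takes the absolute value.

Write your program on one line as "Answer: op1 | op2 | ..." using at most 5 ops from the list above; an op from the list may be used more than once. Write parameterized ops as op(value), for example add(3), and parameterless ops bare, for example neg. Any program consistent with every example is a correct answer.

add(-3) | neg | add(-9) | abs | add(-2)

Check, running the answer program on each example:
  39 -> 36 -> -36 -> -45 -> 45 -> 43
  26 -> 23 -> -23 -> -32 -> 32 -> 30
  20 -> 17 -> -17 -> -26 -> 26 -> 24
  2 -> -1 -> 1 -> -8 -> 8 -> 6
  -6 -> -9 -> 9 -> 0 -> 0 -> -2
  7 -> 4 -> -4 -> -13 -> 13 -> 11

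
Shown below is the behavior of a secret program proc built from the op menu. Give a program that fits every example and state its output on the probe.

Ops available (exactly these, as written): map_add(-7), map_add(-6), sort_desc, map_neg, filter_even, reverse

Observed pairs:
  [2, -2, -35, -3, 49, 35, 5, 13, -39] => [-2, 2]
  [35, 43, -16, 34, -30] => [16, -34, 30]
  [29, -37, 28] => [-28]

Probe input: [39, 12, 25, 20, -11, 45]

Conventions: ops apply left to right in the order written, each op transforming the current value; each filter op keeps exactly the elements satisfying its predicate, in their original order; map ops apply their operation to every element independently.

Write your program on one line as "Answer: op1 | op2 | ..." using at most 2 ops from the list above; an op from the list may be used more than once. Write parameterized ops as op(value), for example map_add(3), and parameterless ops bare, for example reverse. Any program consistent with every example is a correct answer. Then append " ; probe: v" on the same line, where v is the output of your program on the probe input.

map_neg | filter_even ; probe: [-12, -20]

Check, running the answer program on each example:
  [2, -2, -35, -3, 49, 35, 5, 13, -39] -> [-2, 2, 35, 3, -49, -35, -5, -13, 39] -> [-2, 2]
  [35, 43, -16, 34, -30] -> [-35, -43, 16, -34, 30] -> [16, -34, 30]
  [29, -37, 28] -> [-29, 37, -28] -> [-28]
  probe: [39, 12, 25, 20, -11, 45] -> [-39, -12, -25, -20, 11, -45] -> [-12, -20]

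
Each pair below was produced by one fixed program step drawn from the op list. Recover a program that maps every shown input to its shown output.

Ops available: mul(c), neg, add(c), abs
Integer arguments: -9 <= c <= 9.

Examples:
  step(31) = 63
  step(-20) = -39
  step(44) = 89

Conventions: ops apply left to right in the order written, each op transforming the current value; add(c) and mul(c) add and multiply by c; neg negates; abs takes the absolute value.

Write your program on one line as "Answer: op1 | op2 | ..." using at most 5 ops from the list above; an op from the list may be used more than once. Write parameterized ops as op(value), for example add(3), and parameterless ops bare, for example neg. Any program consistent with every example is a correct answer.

mul(2) | add(9) | add(-7) | add(-1)

Check, running the answer program on each example:
  31 -> 62 -> 71 -> 64 -> 63
  -20 -> -40 -> -31 -> -38 -> -39
  44 -> 88 -> 97 -> 90 -> 89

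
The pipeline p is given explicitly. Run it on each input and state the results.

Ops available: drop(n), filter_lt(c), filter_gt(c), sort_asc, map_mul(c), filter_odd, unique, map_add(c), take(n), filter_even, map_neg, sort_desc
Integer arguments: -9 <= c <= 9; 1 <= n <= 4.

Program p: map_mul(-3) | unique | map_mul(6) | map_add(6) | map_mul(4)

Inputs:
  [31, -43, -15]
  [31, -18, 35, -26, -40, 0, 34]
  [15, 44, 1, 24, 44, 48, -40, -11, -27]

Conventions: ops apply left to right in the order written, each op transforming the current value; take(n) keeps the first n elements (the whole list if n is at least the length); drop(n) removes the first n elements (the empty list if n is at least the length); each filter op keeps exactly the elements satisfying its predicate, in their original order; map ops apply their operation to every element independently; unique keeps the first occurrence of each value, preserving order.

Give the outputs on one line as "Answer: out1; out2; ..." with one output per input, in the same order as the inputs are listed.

Execution, op by op:
  [31, -43, -15] -> [-93, 129, 45] -> [-93, 129, 45] -> [-558, 774, 270] -> [-552, 780, 276] -> [-2208, 3120, 1104]
  [31, -18, 35, -26, -40, 0, 34] -> [-93, 54, -105, 78, 120, 0, -102] -> [-93, 54, -105, 78, 120, 0, -102] -> [-558, 324, -630, 468, 720, 0, -612] -> [-552, 330, -624, 474, 726, 6, -606] -> [-2208, 1320, -2496, 1896, 2904, 24, -2424]
  [15, 44, 1, 24, 44, 48, -40, -11, -27] -> [-45, -132, -3, -72, -132, -144, 120, 33, 81] -> [-45, -132, -3, -72, -144, 120, 33, 81] -> [-270, -792, -18, -432, -864, 720, 198, 486] -> [-264, -786, -12, -426, -858, 726, 204, 492] -> [-1056, -3144, -48, -1704, -3432, 2904, 816, 1968]

[-2208, 3120, 1104]; [-2208, 1320, -2496, 1896, 2904, 24, -2424]; [-1056, -3144, -48, -1704, -3432, 2904, 816, 1968]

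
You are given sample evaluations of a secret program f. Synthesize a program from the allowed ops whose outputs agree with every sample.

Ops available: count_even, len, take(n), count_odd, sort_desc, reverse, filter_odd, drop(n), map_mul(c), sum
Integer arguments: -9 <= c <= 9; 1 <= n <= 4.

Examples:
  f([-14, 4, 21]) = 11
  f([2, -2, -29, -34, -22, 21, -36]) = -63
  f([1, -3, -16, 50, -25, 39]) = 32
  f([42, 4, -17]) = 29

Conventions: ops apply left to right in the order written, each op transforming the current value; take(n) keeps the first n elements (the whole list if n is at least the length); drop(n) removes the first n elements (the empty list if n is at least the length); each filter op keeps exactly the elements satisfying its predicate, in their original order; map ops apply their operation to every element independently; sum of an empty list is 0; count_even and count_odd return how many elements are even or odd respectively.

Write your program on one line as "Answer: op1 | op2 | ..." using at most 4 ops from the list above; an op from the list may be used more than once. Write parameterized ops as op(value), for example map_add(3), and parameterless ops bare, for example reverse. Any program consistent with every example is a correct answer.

take(4) | sort_desc | sum

Check, running the answer program on each example:
  [-14, 4, 21] -> [-14, 4, 21] -> [21, 4, -14] -> 11
  [2, -2, -29, -34, -22, 21, -36] -> [2, -2, -29, -34] -> [2, -2, -29, -34] -> -63
  [1, -3, -16, 50, -25, 39] -> [1, -3, -16, 50] -> [50, 1, -3, -16] -> 32
  [42, 4, -17] -> [42, 4, -17] -> [42, 4, -17] -> 29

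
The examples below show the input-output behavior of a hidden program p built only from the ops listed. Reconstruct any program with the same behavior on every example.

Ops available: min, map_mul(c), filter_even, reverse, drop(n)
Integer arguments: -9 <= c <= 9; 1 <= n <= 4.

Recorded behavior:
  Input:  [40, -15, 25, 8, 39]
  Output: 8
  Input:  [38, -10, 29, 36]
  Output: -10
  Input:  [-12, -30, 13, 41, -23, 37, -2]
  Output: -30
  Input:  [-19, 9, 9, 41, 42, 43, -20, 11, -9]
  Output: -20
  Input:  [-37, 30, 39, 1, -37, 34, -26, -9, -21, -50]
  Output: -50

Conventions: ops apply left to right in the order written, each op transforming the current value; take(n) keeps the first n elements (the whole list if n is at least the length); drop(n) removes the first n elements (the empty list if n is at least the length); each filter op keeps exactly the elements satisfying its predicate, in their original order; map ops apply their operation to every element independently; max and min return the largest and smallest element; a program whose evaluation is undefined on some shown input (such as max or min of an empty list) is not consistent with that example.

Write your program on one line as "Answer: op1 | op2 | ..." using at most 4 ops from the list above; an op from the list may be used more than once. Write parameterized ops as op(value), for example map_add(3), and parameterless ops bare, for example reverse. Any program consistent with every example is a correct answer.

filter_even | drop(1) | reverse | min

Check, running the answer program on each example:
  [40, -15, 25, 8, 39] -> [40, 8] -> [8] -> [8] -> 8
  [38, -10, 29, 36] -> [38, -10, 36] -> [-10, 36] -> [36, -10] -> -10
  [-12, -30, 13, 41, -23, 37, -2] -> [-12, -30, -2] -> [-30, -2] -> [-2, -30] -> -30
  [-19, 9, 9, 41, 42, 43, -20, 11, -9] -> [42, -20] -> [-20] -> [-20] -> -20
  [-37, 30, 39, 1, -37, 34, -26, -9, -21, -50] -> [30, 34, -26, -50] -> [34, -26, -50] -> [-50, -26, 34] -> -50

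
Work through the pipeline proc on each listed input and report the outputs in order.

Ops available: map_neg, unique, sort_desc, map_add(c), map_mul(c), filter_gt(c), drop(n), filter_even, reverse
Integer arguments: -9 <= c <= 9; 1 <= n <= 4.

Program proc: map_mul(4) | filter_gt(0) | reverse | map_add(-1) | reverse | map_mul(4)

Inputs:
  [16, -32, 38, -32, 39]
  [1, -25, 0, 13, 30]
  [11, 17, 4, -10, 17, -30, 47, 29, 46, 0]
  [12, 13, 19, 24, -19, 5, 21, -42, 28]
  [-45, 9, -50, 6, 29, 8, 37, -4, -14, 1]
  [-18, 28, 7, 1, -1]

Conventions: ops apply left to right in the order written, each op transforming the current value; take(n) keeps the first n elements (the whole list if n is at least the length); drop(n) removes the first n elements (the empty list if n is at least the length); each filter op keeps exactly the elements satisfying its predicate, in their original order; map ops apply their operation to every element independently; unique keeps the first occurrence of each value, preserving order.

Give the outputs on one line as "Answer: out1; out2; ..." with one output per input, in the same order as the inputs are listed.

Execution, op by op:
  [16, -32, 38, -32, 39] -> [64, -128, 152, -128, 156] -> [64, 152, 156] -> [156, 152, 64] -> [155, 151, 63] -> [63, 151, 155] -> [252, 604, 620]
  [1, -25, 0, 13, 30] -> [4, -100, 0, 52, 120] -> [4, 52, 120] -> [120, 52, 4] -> [119, 51, 3] -> [3, 51, 119] -> [12, 204, 476]
  [11, 17, 4, -10, 17, -30, 47, 29, 46, 0] -> [44, 68, 16, -40, 68, -120, 188, 116, 184, 0] -> [44, 68, 16, 68, 188, 116, 184] -> [184, 116, 188, 68, 16, 68, 44] -> [183, 115, 187, 67, 15, 67, 43] -> [43, 67, 15, 67, 187, 115, 183] -> [172, 268, 60, 268, 748, 460, 732]
  [12, 13, 19, 24, -19, 5, 21, -42, 28] -> [48, 52, 76, 96, -76, 20, 84, -168, 112] -> [48, 52, 76, 96, 20, 84, 112] -> [112, 84, 20, 96, 76, 52, 48] -> [111, 83, 19, 95, 75, 51, 47] -> [47, 51, 75, 95, 19, 83, 111] -> [188, 204, 300, 380, 76, 332, 444]
  [-45, 9, -50, 6, 29, 8, 37, -4, -14, 1] -> [-180, 36, -200, 24, 116, 32, 148, -16, -56, 4] -> [36, 24, 116, 32, 148, 4] -> [4, 148, 32, 116, 24, 36] -> [3, 147, 31, 115, 23, 35] -> [35, 23, 115, 31, 147, 3] -> [140, 92, 460, 124, 588, 12]
  [-18, 28, 7, 1, -1] -> [-72, 112, 28, 4, -4] -> [112, 28, 4] -> [4, 28, 112] -> [3, 27, 111] -> [111, 27, 3] -> [444, 108, 12]

[252, 604, 620]; [12, 204, 476]; [172, 268, 60, 268, 748, 460, 732]; [188, 204, 300, 380, 76, 332, 444]; [140, 92, 460, 124, 588, 12]; [444, 108, 12]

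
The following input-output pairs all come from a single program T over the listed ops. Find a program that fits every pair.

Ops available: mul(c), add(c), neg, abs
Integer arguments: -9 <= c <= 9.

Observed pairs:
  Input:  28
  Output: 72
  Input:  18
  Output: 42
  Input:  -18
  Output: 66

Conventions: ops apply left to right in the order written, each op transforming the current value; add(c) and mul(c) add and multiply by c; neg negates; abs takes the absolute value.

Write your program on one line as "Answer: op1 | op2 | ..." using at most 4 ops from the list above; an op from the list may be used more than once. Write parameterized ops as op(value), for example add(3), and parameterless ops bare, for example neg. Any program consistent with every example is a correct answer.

add(-4) | mul(-3) | abs

Check, running the answer program on each example:
  28 -> 24 -> -72 -> 72
  18 -> 14 -> -42 -> 42
  -18 -> -22 -> 66 -> 66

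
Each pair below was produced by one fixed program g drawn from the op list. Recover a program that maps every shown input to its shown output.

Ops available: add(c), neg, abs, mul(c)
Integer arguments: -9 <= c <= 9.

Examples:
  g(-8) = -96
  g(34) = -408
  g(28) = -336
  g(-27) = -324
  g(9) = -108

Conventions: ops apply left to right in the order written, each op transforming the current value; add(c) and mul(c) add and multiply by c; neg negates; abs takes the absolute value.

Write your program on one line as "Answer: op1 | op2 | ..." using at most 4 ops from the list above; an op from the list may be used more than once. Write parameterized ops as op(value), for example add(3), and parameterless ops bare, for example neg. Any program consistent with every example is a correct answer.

abs | mul(2) | mul(6) | neg

Check, running the answer program on each example:
  -8 -> 8 -> 16 -> 96 -> -96
  34 -> 34 -> 68 -> 408 -> -408
  28 -> 28 -> 56 -> 336 -> -336
  -27 -> 27 -> 54 -> 324 -> -324
  9 -> 9 -> 18 -> 108 -> -108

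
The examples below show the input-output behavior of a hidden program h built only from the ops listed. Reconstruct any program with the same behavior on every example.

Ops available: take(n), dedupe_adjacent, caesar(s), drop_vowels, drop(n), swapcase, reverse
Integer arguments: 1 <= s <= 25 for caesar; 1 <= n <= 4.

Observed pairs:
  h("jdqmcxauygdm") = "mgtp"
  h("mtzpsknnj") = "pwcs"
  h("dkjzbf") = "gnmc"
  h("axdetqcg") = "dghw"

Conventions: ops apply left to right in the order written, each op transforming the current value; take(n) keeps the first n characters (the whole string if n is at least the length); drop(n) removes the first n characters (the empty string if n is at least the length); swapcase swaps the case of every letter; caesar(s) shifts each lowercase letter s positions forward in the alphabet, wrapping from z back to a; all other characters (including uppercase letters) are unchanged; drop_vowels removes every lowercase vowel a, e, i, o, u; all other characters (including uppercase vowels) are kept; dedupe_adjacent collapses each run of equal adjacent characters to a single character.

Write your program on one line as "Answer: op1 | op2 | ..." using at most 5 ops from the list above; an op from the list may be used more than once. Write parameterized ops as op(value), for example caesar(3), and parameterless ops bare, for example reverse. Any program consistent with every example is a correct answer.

dedupe_adjacent | caesar(3) | drop_vowels | take(4)

Check, running the answer program on each example:
  "jdqmcxauygdm" -> "jdqmcxauygdm" -> "mgtpfadxbjgp" -> "mgtpfdxbjgp" -> "mgtp"
  "mtzpsknnj" -> "mtzpsknj" -> "pwcsvnqm" -> "pwcsvnqm" -> "pwcs"
  "dkjzbf" -> "dkjzbf" -> "gnmcei" -> "gnmc" -> "gnmc"
  "axdetqcg" -> "axdetqcg" -> "daghwtfj" -> "dghwtfj" -> "dghw"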